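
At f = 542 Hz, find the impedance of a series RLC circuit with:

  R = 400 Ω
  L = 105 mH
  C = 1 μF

Step 1 — Angular frequency: ω = 2π·f = 2π·542 = 3405 rad/s.
Step 2 — Component impedances:
  R: Z = R = 400 Ω
  L: Z = jωL = j·3405·0.105 = 0 + j357.6 Ω
  C: Z = 1/(jωC) = -j/(ω·C) = 0 - j293.6 Ω
Step 3 — Series combination: Z_total = R + L + C = 400 + j63.93 Ω = 405.1∠9.1° Ω.

Z = 400 + j63.93 Ω = 405.1∠9.1° Ω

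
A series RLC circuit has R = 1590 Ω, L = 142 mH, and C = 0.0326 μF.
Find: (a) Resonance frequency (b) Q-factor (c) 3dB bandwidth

Step 1 — Resonance: ω₀ = 1/√(LC) = 1/√(0.142·3.26e-08) = 1.47e+04 rad/s.
Step 2 — f₀ = ω₀/(2π) = 2339 Hz.
Step 3 — Series Q: Q = ω₀L/R = 1.47e+04·0.142/1590 = 1.313.
Step 4 — Bandwidth: Δω = ω₀/Q = 1.12e+04 rad/s; BW = Δω/(2π) = 1782 Hz.

(a) f₀ = 2339 Hz  (b) Q = 1.313  (c) BW = 1782 Hz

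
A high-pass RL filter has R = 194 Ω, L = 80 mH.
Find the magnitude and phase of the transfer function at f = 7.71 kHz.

Step 1 — Angular frequency: ω = 2π·7710 = 4.844e+04 rad/s.
Step 2 — Transfer function: H(jω) = jωL/(R + jωL).
Step 3 — Numerator jωL = j·3875; denominator R + jωL = 194 + j3875.
Step 4 — H = 0.9975 + j0.04993.
Step 5 — Magnitude: |H| = 0.9987 (-0.0 dB); phase: φ = 2.9°.

|H| = 0.9987 (-0.0 dB), φ = 2.9°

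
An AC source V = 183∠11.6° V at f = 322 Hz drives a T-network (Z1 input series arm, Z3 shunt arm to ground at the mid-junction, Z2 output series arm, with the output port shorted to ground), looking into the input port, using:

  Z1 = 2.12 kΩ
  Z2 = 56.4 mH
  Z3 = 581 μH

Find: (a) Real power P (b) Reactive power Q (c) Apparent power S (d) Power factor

Step 1 — Angular frequency: ω = 2π·f = 2π·322 = 2023 rad/s.
Step 2 — Component impedances:
  Z1: Z = R = 2120 Ω
  Z2: Z = jωL = j·2023·0.0564 = 0 + j114.1 Ω
  Z3: Z = jωL = j·2023·0.000581 = 0 + j1.175 Ω
Step 3 — With the output port shorted to ground, the output series arm Z2 runs from the junction to ground; the shunt arm Z3 also runs from the junction to ground. They appear in parallel: Z3 || Z2 = 0 + j1.163 Ω.
Step 4 — Series with input arm Z1: Z_in = Z1 + (Z3 || Z2) = 2120 + j1.163 Ω = 2120∠0.0° Ω.
Step 5 — Source phasor: V = 183∠11.6° V = 179.3 + j36.8 V.
Step 6 — Current: I = V / Z = 0.08457 + j0.01731 A = 0.08632∠11.6° A.
Step 7 — Complex power: S = V·I* = 15.8 + j0.008669 VA.
Step 8 — Real power: P = Re(S) = 15.8 W.
Step 9 — Reactive power: Q = Im(S) = 0.008669 VAR.
Step 10 — Apparent power: |S| = 15.8 VA.
Step 11 — Power factor: PF = P/|S| = 1 (lagging).

(a) P = 15.8 W  (b) Q = 0.008669 VAR  (c) S = 15.8 VA  (d) PF = 1 (lagging)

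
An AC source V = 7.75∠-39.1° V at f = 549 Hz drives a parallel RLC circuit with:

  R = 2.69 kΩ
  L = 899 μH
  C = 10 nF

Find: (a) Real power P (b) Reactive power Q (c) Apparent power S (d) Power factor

Step 1 — Angular frequency: ω = 2π·f = 2π·549 = 3449 rad/s.
Step 2 — Component impedances:
  R: Z = R = 2690 Ω
  L: Z = jωL = j·3449·0.000899 = 0 + j3.101 Ω
  C: Z = 1/(jωC) = -j/(ω·C) = 0 - j2.899e+04 Ω
Step 3 — Parallel combination: 1/Z_total = 1/R + 1/L + 1/C; Z_total = 0.003576 + j3.101 Ω = 3.101∠89.9° Ω.
Step 4 — Source phasor: V = 7.75∠-39.1° V = 6.014 - j4.888 V.
Step 5 — Current: I = V / Z = -1.574 - j1.941 A = 2.499∠-129.0° A.
Step 6 — Complex power: S = V·I* = 0.02233 + j19.37 VA.
Step 7 — Real power: P = Re(S) = 0.02233 W.
Step 8 — Reactive power: Q = Im(S) = 19.37 VAR.
Step 9 — Apparent power: |S| = 19.37 VA.
Step 10 — Power factor: PF = P/|S| = 0.001153 (lagging).

(a) P = 0.02233 W  (b) Q = 19.37 VAR  (c) S = 19.37 VA  (d) PF = 0.001153 (lagging)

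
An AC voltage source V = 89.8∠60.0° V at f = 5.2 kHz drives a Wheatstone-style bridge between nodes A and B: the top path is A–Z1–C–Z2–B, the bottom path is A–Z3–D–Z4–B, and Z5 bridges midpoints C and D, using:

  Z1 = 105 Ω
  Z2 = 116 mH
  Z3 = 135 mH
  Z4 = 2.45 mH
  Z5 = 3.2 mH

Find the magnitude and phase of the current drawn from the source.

Step 1 — Angular frequency: ω = 2π·f = 2π·5200 = 3.267e+04 rad/s.
Step 2 — Component impedances:
  Z1: Z = R = 105 Ω
  Z2: Z = jωL = j·3.267e+04·0.116 = 0 + j3790 Ω
  Z3: Z = jωL = j·3.267e+04·0.135 = 0 + j4411 Ω
  Z4: Z = jωL = j·3.267e+04·0.00245 = 0 + j80.05 Ω
  Z5: Z = jωL = j·3.267e+04·0.0032 = 0 + j104.6 Ω
Step 3 — Bridge requires nodal analysis (the Z5 bridge couples midpoints C and D, so the two paths cannot be reduced to a simple series/parallel combination). Setting node B to ground and injecting 1 A at node A, the 3-node admittance system at A, C, D solves to V_A = Z_AB = 100.4 + j176.2 Ω = 202.7∠60.3° Ω.
Step 4 — Source phasor: V = 89.8∠60.0° V = 44.9 + j77.77 V.
Step 5 — Ohm's law: I = V / Z_total = (44.9 + j77.77) / (100.4 + j176.2) = 0.4429 - j0.00255 A.
Step 6 — Convert to polar: |I| = 0.4429 A, ∠I = -0.3°.

I = 0.4429∠-0.3° A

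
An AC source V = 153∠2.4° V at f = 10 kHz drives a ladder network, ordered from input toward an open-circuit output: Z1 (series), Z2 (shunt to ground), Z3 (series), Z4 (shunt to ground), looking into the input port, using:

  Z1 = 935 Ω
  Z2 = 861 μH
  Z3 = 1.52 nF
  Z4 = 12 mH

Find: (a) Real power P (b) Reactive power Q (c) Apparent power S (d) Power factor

Step 1 — Angular frequency: ω = 2π·f = 2π·1e+04 = 6.283e+04 rad/s.
Step 2 — Component impedances:
  Z1: Z = R = 935 Ω
  Z2: Z = jωL = j·6.283e+04·0.000861 = 0 + j54.1 Ω
  Z3: Z = 1/(jωC) = -j/(ω·C) = 0 - j1.047e+04 Ω
  Z4: Z = jωL = j·6.283e+04·0.012 = 0 + j754 Ω
Step 3 — Ladder network (open output): work backward from the far end, alternating series and parallel combinations. Z_in = 935 + j54.4 Ω = 936.6∠3.3° Ω.
Step 4 — Source phasor: V = 153∠2.4° V = 152.9 + j6.407 V.
Step 5 — Current: I = V / Z = 0.1633 - j0.002651 A = 0.1634∠-0.9° A.
Step 6 — Complex power: S = V·I* = 24.95 + j1.452 VA.
Step 7 — Real power: P = Re(S) = 24.95 W.
Step 8 — Reactive power: Q = Im(S) = 1.452 VAR.
Step 9 — Apparent power: |S| = 24.99 VA.
Step 10 — Power factor: PF = P/|S| = 0.9983 (lagging).

(a) P = 24.95 W  (b) Q = 1.452 VAR  (c) S = 24.99 VA  (d) PF = 0.9983 (lagging)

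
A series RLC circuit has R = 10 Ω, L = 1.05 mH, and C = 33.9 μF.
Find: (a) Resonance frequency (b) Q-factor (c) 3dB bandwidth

Step 1 — Resonance: ω₀ = 1/√(LC) = 1/√(0.00105·3.39e-05) = 5300 rad/s.
Step 2 — f₀ = ω₀/(2π) = 843.6 Hz.
Step 3 — Series Q: Q = ω₀L/R = 5300·0.00105/10 = 0.5565.
Step 4 — Bandwidth: Δω = ω₀/Q = 9524 rad/s; BW = Δω/(2π) = 1516 Hz.

(a) f₀ = 843.6 Hz  (b) Q = 0.5565  (c) BW = 1516 Hz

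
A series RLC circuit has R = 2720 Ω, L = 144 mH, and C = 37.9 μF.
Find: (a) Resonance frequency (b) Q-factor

Step 1 — Resonance condition Im(Z)=0 gives ω₀ = 1/√(LC).
Step 2 — ω₀ = 1/√(0.144·3.79e-05) = 428.1 rad/s.
Step 3 — f₀ = ω₀/(2π) = 68.13 Hz.
Step 4 — Series Q: Q = ω₀L/R = 428.1·0.144/2720 = 0.02266.

(a) f₀ = 68.13 Hz  (b) Q = 0.02266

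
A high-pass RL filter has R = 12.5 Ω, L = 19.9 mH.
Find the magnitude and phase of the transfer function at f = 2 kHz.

Step 1 — Angular frequency: ω = 2π·2000 = 1.257e+04 rad/s.
Step 2 — Transfer function: H(jω) = jωL/(R + jωL).
Step 3 — Numerator jωL = j·250.1; denominator R + jωL = 12.5 + j250.1.
Step 4 — H = 0.9975 + j0.04986.
Step 5 — Magnitude: |H| = 0.9988 (-0.0 dB); phase: φ = 2.9°.

|H| = 0.9988 (-0.0 dB), φ = 2.9°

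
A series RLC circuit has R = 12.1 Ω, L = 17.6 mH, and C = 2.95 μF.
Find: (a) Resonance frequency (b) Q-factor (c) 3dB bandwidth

Step 1 — Resonance: ω₀ = 1/√(LC) = 1/√(0.0176·2.95e-06) = 4389 rad/s.
Step 2 — f₀ = ω₀/(2π) = 698.5 Hz.
Step 3 — Series Q: Q = ω₀L/R = 4389·0.0176/12.1 = 6.384.
Step 4 — Bandwidth: Δω = ω₀/Q = 687.5 rad/s; BW = Δω/(2π) = 109.4 Hz.

(a) f₀ = 698.5 Hz  (b) Q = 6.384  (c) BW = 109.4 Hz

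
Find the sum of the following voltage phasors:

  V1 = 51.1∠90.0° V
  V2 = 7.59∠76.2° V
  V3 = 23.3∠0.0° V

Step 1 — Convert each phasor to rectangular form:
  V1 = 51.1·(cos(90.0°) + j·sin(90.0°)) = 0 + j51.1 V
  V2 = 7.59·(cos(76.2°) + j·sin(76.2°)) = 1.81 + j7.371 V
  V3 = 23.3·(cos(0.0°) + j·sin(0.0°)) = 23.3 V
Step 2 — Sum components: V_total = 25.11 + j58.47 V.
Step 3 — Convert to polar: |V_total| = 63.63 V, ∠V_total = 66.8°.

V_total = 63.63∠66.8° V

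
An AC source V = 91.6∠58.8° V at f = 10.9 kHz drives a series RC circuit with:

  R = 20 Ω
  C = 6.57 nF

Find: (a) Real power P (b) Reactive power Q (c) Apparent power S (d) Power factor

Step 1 — Angular frequency: ω = 2π·f = 2π·1.09e+04 = 6.849e+04 rad/s.
Step 2 — Component impedances:
  R: Z = R = 20 Ω
  C: Z = 1/(jωC) = -j/(ω·C) = 0 - j2222 Ω
Step 3 — Series combination: Z_total = R + C = 20 - j2222 Ω = 2223∠-89.5° Ω.
Step 4 — Source phasor: V = 91.6∠58.8° V = 47.45 + j78.35 V.
Step 5 — Current: I = V / Z = -0.03506 + j0.02167 A = 0.04121∠148.3° A.
Step 6 — Complex power: S = V·I* = 0.03397 - j3.775 VA.
Step 7 — Real power: P = Re(S) = 0.03397 W.
Step 8 — Reactive power: Q = Im(S) = -3.775 VAR.
Step 9 — Apparent power: |S| = 3.775 VA.
Step 10 — Power factor: PF = P/|S| = 0.008999 (leading).

(a) P = 0.03397 W  (b) Q = -3.775 VAR  (c) S = 3.775 VA  (d) PF = 0.008999 (leading)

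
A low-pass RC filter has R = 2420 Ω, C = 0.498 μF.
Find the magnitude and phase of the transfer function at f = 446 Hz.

Step 1 — Angular frequency: ω = 2π·446 = 2802 rad/s.
Step 2 — Transfer function: H(jω) = 1/(1 + jωRC).
Step 3 — Denominator: 1 + jωRC = 1 + j·2802·2420·4.98e-07 = 1 + j3.377.
Step 4 — H = 0.08061 - j0.2722.
Step 5 — Magnitude: |H| = 0.2839 (-10.9 dB); phase: φ = -73.5°.

|H| = 0.2839 (-10.9 dB), φ = -73.5°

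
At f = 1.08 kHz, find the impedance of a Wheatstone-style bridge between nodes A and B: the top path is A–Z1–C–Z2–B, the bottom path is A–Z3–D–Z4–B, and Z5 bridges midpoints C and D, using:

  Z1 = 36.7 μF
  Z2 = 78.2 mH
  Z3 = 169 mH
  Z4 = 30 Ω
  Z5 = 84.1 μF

Step 1 — Angular frequency: ω = 2π·f = 2π·1080 = 6786 rad/s.
Step 2 — Component impedances:
  Z1: Z = 1/(jωC) = -j/(ω·C) = 0 - j4.015 Ω
  Z2: Z = jωL = j·6786·0.0782 = 0 + j530.7 Ω
  Z3: Z = jωL = j·6786·0.169 = 0 + j1147 Ω
  Z4: Z = R = 30 Ω
  Z5: Z = 1/(jωC) = -j/(ω·C) = 0 - j1.752 Ω
Step 3 — Bridge requires nodal analysis (the Z5 bridge couples midpoints C and D, so the two paths cannot be reduced to a simple series/parallel combination). Setting node B to ground and injecting 1 A at node A, the 3-node admittance system at A, C, D solves to V_A = Z_AB = 30.1 - j4.095 Ω = 30.38∠-7.7° Ω.

Z = 30.1 - j4.095 Ω = 30.38∠-7.7° Ω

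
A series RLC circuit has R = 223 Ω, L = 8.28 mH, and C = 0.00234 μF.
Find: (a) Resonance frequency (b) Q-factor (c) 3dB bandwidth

Step 1 — Resonance condition Im(Z)=0 gives ω₀ = 1/√(LC).
Step 2 — ω₀ = 1/√(0.00828·2.34e-09) = 2.272e+05 rad/s.
Step 3 — f₀ = ω₀/(2π) = 3.616e+04 Hz.
Step 4 — Series Q: Q = ω₀L/R = 2.272e+05·0.00828/223 = 8.435.
Step 5 — 3dB bandwidth: Δω = ω₀/Q = 2.693e+04 rad/s; BW = Δω/(2π) = 4286 Hz.

(a) f₀ = 3.616e+04 Hz  (b) Q = 8.435  (c) BW = 4286 Hz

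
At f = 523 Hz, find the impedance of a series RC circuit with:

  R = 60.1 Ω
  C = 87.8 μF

Step 1 — Angular frequency: ω = 2π·f = 2π·523 = 3286 rad/s.
Step 2 — Component impedances:
  R: Z = R = 60.1 Ω
  C: Z = 1/(jωC) = -j/(ω·C) = 0 - j3.466 Ω
Step 3 — Series combination: Z_total = R + C = 60.1 - j3.466 Ω = 60.2∠-3.3° Ω.

Z = 60.1 - j3.466 Ω = 60.2∠-3.3° Ω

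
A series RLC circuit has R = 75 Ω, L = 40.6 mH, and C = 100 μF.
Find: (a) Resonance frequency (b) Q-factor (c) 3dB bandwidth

Step 1 — Resonance: ω₀ = 1/√(LC) = 1/√(0.0406·0.0001) = 496.3 rad/s.
Step 2 — f₀ = ω₀/(2π) = 78.99 Hz.
Step 3 — Series Q: Q = ω₀L/R = 496.3·0.0406/75 = 0.2687.
Step 4 — Bandwidth: Δω = ω₀/Q = 1847 rad/s; BW = Δω/(2π) = 294 Hz.

(a) f₀ = 78.99 Hz  (b) Q = 0.2687  (c) BW = 294 Hz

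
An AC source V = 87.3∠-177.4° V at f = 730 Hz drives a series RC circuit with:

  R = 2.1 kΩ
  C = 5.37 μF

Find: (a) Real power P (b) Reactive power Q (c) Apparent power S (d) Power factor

Step 1 — Angular frequency: ω = 2π·f = 2π·730 = 4587 rad/s.
Step 2 — Component impedances:
  R: Z = R = 2100 Ω
  C: Z = 1/(jωC) = -j/(ω·C) = 0 - j40.6 Ω
Step 3 — Series combination: Z_total = R + C = 2100 - j40.6 Ω = 2100∠-1.1° Ω.
Step 4 — Source phasor: V = 87.3∠-177.4° V = -87.21 - j3.96 V.
Step 5 — Current: I = V / Z = -0.04148 - j0.002688 A = 0.04156∠-176.3° A.
Step 6 — Complex power: S = V·I* = 3.628 - j0.07014 VA.
Step 7 — Real power: P = Re(S) = 3.628 W.
Step 8 — Reactive power: Q = Im(S) = -0.07014 VAR.
Step 9 — Apparent power: |S| = 3.629 VA.
Step 10 — Power factor: PF = P/|S| = 0.9998 (leading).

(a) P = 3.628 W  (b) Q = -0.07014 VAR  (c) S = 3.629 VA  (d) PF = 0.9998 (leading)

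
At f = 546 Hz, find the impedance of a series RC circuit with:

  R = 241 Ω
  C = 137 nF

Step 1 — Angular frequency: ω = 2π·f = 2π·546 = 3431 rad/s.
Step 2 — Component impedances:
  R: Z = R = 241 Ω
  C: Z = 1/(jωC) = -j/(ω·C) = 0 - j2128 Ω
Step 3 — Series combination: Z_total = R + C = 241 - j2128 Ω = 2141∠-83.5° Ω.

Z = 241 - j2128 Ω = 2141∠-83.5° Ω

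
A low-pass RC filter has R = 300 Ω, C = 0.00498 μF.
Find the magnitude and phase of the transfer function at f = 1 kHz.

Step 1 — Angular frequency: ω = 2π·1000 = 6283 rad/s.
Step 2 — Transfer function: H(jω) = 1/(1 + jωRC).
Step 3 — Denominator: 1 + jωRC = 1 + j·6283·300·4.98e-09 = 1 + j0.009387.
Step 4 — H = 0.9999 - j0.009386.
Step 5 — Magnitude: |H| = 1 (-0.0 dB); phase: φ = -0.5°.

|H| = 1 (-0.0 dB), φ = -0.5°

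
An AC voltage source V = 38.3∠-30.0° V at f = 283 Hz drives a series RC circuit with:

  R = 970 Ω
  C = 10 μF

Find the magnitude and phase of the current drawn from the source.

Step 1 — Angular frequency: ω = 2π·f = 2π·283 = 1778 rad/s.
Step 2 — Component impedances:
  R: Z = R = 970 Ω
  C: Z = 1/(jωC) = -j/(ω·C) = 0 - j56.24 Ω
Step 3 — Series combination: Z_total = R + C = 970 - j56.24 Ω = 971.6∠-3.3° Ω.
Step 4 — Source phasor: V = 38.3∠-30.0° V = 33.17 - j19.15 V.
Step 5 — Ohm's law: I = V / Z_total = (33.17 - j19.15) / (970 - j56.24) = 0.03522 - j0.0177 A.
Step 6 — Convert to polar: |I| = 0.03942 A, ∠I = -26.7°.

I = 0.03942∠-26.7° A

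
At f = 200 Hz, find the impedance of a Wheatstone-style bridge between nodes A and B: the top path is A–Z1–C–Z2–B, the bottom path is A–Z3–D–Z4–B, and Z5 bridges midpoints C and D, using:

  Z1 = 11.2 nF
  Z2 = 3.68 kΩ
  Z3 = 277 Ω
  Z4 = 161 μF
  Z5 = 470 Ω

Step 1 — Angular frequency: ω = 2π·f = 2π·200 = 1257 rad/s.
Step 2 — Component impedances:
  Z1: Z = 1/(jωC) = -j/(ω·C) = 0 - j7.105e+04 Ω
  Z2: Z = R = 3680 Ω
  Z3: Z = R = 277 Ω
  Z4: Z = 1/(jωC) = -j/(ω·C) = 0 - j4.943 Ω
  Z5: Z = R = 470 Ω
Step 3 — Bridge requires nodal analysis (the Z5 bridge couples midpoints C and D, so the two paths cannot be reduced to a simple series/parallel combination). Setting node B to ground and injecting 1 A at node A, the 3-node admittance system at A, C, D solves to V_A = Z_AB = 277 - j6.022 Ω = 277.1∠-1.2° Ω.

Z = 277 - j6.022 Ω = 277.1∠-1.2° Ω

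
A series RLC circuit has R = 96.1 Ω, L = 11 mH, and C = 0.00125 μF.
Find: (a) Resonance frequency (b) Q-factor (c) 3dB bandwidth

Step 1 — Resonance: ω₀ = 1/√(LC) = 1/√(0.011·1.25e-09) = 2.697e+05 rad/s.
Step 2 — f₀ = ω₀/(2π) = 4.292e+04 Hz.
Step 3 — Series Q: Q = ω₀L/R = 2.697e+05·0.011/96.1 = 30.87.
Step 4 — Bandwidth: Δω = ω₀/Q = 8736 rad/s; BW = Δω/(2π) = 1390 Hz.

(a) f₀ = 4.292e+04 Hz  (b) Q = 30.87  (c) BW = 1390 Hz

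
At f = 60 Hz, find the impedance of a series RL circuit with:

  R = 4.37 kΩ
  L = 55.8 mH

Step 1 — Angular frequency: ω = 2π·f = 2π·60 = 377 rad/s.
Step 2 — Component impedances:
  R: Z = R = 4370 Ω
  L: Z = jωL = j·377·0.0558 = 0 + j21.04 Ω
Step 3 — Series combination: Z_total = R + L = 4370 + j21.04 Ω = 4370∠0.3° Ω.

Z = 4370 + j21.04 Ω = 4370∠0.3° Ω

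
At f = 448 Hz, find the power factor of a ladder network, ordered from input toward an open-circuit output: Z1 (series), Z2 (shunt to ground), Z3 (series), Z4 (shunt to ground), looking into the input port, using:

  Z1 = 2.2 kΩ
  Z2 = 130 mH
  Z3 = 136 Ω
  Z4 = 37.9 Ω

Step 1 — Angular frequency: ω = 2π·f = 2π·448 = 2815 rad/s.
Step 2 — Component impedances:
  Z1: Z = R = 2200 Ω
  Z2: Z = jωL = j·2815·0.13 = 0 + j365.9 Ω
  Z3: Z = R = 136 Ω
  Z4: Z = R = 37.9 Ω
Step 3 — Ladder network (open output): work backward from the far end, alternating series and parallel combinations. Z_in = 2342 + j67.42 Ω = 2343∠1.6° Ω.
Step 4 — Power factor: PF = cos(φ) = Re(Z)/|Z| = 2342/2343 = 0.9996.
Step 5 — Type: Im(Z) = 67.42 ⇒ lagging (phase φ = 1.6°).

PF = 0.9996 (lagging, φ = 1.6°)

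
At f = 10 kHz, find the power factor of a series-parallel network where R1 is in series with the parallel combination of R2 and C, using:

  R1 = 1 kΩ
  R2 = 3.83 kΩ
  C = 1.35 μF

Step 1 — Angular frequency: ω = 2π·f = 2π·1e+04 = 6.283e+04 rad/s.
Step 2 — Component impedances:
  R1: Z = R = 1000 Ω
  R2: Z = R = 3830 Ω
  C: Z = 1/(jωC) = -j/(ω·C) = 0 - j11.79 Ω
Step 3 — Parallel branch: R2 || C = 1/(1/R2 + 1/C) = 0.03629 - j11.79 Ω.
Step 4 — Series with R1: Z_total = R1 + (R2 || C) = 1000 - j11.79 Ω = 1000∠-0.7° Ω.
Step 5 — Power factor: PF = cos(φ) = Re(Z)/|Z| = 1000/1000.1 = 0.9999.
Step 6 — Type: Im(Z) = -11.79 ⇒ leading (phase φ = -0.7°).

PF = 0.9999 (leading, φ = -0.7°)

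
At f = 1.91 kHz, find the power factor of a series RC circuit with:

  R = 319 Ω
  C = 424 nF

Step 1 — Angular frequency: ω = 2π·f = 2π·1910 = 1.2e+04 rad/s.
Step 2 — Component impedances:
  R: Z = R = 319 Ω
  C: Z = 1/(jωC) = -j/(ω·C) = 0 - j196.5 Ω
Step 3 — Series combination: Z_total = R + C = 319 - j196.5 Ω = 374.7∠-31.6° Ω.
Step 4 — Power factor: PF = cos(φ) = Re(Z)/|Z| = 319/374.68 = 0.8514.
Step 5 — Type: Im(Z) = -196.5 ⇒ leading (phase φ = -31.6°).

PF = 0.8514 (leading, φ = -31.6°)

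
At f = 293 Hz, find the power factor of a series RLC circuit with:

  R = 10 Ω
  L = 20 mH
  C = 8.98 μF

Step 1 — Angular frequency: ω = 2π·f = 2π·293 = 1841 rad/s.
Step 2 — Component impedances:
  R: Z = R = 10 Ω
  L: Z = jωL = j·1841·0.02 = 0 + j36.82 Ω
  C: Z = 1/(jωC) = -j/(ω·C) = 0 - j60.49 Ω
Step 3 — Series combination: Z_total = R + L + C = 10 - j23.67 Ω = 25.7∠-67.1° Ω.
Step 4 — Power factor: PF = cos(φ) = Re(Z)/|Z| = 10/25.695 = 0.3892.
Step 5 — Type: Im(Z) = -23.67 ⇒ leading (phase φ = -67.1°).

PF = 0.3892 (leading, φ = -67.1°)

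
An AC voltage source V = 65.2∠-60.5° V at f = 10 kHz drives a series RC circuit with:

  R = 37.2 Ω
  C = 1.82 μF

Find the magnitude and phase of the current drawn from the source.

Step 1 — Angular frequency: ω = 2π·f = 2π·1e+04 = 6.283e+04 rad/s.
Step 2 — Component impedances:
  R: Z = R = 37.2 Ω
  C: Z = 1/(jωC) = -j/(ω·C) = 0 - j8.745 Ω
Step 3 — Series combination: Z_total = R + C = 37.2 - j8.745 Ω = 38.21∠-13.2° Ω.
Step 4 — Source phasor: V = 65.2∠-60.5° V = 32.11 - j56.75 V.
Step 5 — Ohm's law: I = V / Z_total = (32.11 - j56.75) / (37.2 - j8.745) = 1.158 - j1.253 A.
Step 6 — Convert to polar: |I| = 1.706 A, ∠I = -47.3°.

I = 1.706∠-47.3° A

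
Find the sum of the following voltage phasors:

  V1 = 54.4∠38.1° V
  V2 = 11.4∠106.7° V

Step 1 — Convert each phasor to rectangular form:
  V1 = 54.4·(cos(38.1°) + j·sin(38.1°)) = 42.81 + j33.57 V
  V2 = 11.4·(cos(106.7°) + j·sin(106.7°)) = -3.276 + j10.92 V
Step 2 — Sum components: V_total = 39.53 + j44.49 V.
Step 3 — Convert to polar: |V_total| = 59.51 V, ∠V_total = 48.4°.

V_total = 59.51∠48.4° V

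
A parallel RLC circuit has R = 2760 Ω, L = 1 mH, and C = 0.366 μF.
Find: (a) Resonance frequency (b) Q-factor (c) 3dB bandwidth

Step 1 — Resonance: ω₀ = 1/√(LC) = 1/√(0.001·3.66e-07) = 5.227e+04 rad/s.
Step 2 — f₀ = ω₀/(2π) = 8319 Hz.
Step 3 — Parallel Q: Q = R/(ω₀L) = 2760/(5.227e+04·0.001) = 52.8.
Step 4 — Bandwidth: Δω = ω₀/Q = 989.9 rad/s; BW = Δω/(2π) = 157.6 Hz.

(a) f₀ = 8319 Hz  (b) Q = 52.8  (c) BW = 157.6 Hz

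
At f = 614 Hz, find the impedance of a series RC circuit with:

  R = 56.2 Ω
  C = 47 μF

Step 1 — Angular frequency: ω = 2π·f = 2π·614 = 3858 rad/s.
Step 2 — Component impedances:
  R: Z = R = 56.2 Ω
  C: Z = 1/(jωC) = -j/(ω·C) = 0 - j5.515 Ω
Step 3 — Series combination: Z_total = R + C = 56.2 - j5.515 Ω = 56.47∠-5.6° Ω.

Z = 56.2 - j5.515 Ω = 56.47∠-5.6° Ω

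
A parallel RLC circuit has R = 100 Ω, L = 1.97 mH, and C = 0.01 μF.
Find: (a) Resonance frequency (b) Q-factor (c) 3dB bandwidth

Step 1 — Resonance: ω₀ = 1/√(LC) = 1/√(0.00197·1e-08) = 2.253e+05 rad/s.
Step 2 — f₀ = ω₀/(2π) = 3.586e+04 Hz.
Step 3 — Parallel Q: Q = R/(ω₀L) = 100/(2.253e+05·0.00197) = 0.2253.
Step 4 — Bandwidth: Δω = ω₀/Q = 1e+06 rad/s; BW = Δω/(2π) = 1.592e+05 Hz.

(a) f₀ = 3.586e+04 Hz  (b) Q = 0.2253  (c) BW = 1.592e+05 Hz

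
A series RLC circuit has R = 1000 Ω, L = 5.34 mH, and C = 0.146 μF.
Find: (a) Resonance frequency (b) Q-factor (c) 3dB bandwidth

Step 1 — Resonance: ω₀ = 1/√(LC) = 1/√(0.00534·1.46e-07) = 3.581e+04 rad/s.
Step 2 — f₀ = ω₀/(2π) = 5700 Hz.
Step 3 — Series Q: Q = ω₀L/R = 3.581e+04·0.00534/1000 = 0.1912.
Step 4 — Bandwidth: Δω = ω₀/Q = 1.873e+05 rad/s; BW = Δω/(2π) = 2.98e+04 Hz.

(a) f₀ = 5700 Hz  (b) Q = 0.1912  (c) BW = 2.98e+04 Hz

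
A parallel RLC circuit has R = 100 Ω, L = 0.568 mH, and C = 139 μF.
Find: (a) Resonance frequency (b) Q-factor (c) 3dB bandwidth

Step 1 — Resonance: ω₀ = 1/√(LC) = 1/√(0.000568·0.000139) = 3559 rad/s.
Step 2 — f₀ = ω₀/(2π) = 566.4 Hz.
Step 3 — Parallel Q: Q = R/(ω₀L) = 100/(3559·0.000568) = 49.47.
Step 4 — Bandwidth: Δω = ω₀/Q = 71.94 rad/s; BW = Δω/(2π) = 11.45 Hz.

(a) f₀ = 566.4 Hz  (b) Q = 49.47  (c) BW = 11.45 Hz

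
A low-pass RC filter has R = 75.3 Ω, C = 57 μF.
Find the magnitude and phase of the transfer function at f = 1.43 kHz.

Step 1 — Angular frequency: ω = 2π·1430 = 8985 rad/s.
Step 2 — Transfer function: H(jω) = 1/(1 + jωRC).
Step 3 — Denominator: 1 + jωRC = 1 + j·8985·75.3·5.7e-05 = 1 + j38.56.
Step 4 — H = 0.0006719 - j0.02591.
Step 5 — Magnitude: |H| = 0.02592 (-31.7 dB); phase: φ = -88.5°.

|H| = 0.02592 (-31.7 dB), φ = -88.5°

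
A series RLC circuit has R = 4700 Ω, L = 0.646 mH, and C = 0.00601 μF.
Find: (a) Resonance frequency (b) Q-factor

Step 1 — Resonance condition Im(Z)=0 gives ω₀ = 1/√(LC).
Step 2 — ω₀ = 1/√(0.000646·6.01e-09) = 5.075e+05 rad/s.
Step 3 — f₀ = ω₀/(2π) = 8.077e+04 Hz.
Step 4 — Series Q: Q = ω₀L/R = 5.075e+05·0.000646/4700 = 0.06976.

(a) f₀ = 8.077e+04 Hz  (b) Q = 0.06976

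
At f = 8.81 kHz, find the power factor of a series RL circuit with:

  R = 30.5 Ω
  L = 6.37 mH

Step 1 — Angular frequency: ω = 2π·f = 2π·8810 = 5.535e+04 rad/s.
Step 2 — Component impedances:
  R: Z = R = 30.5 Ω
  L: Z = jωL = j·5.535e+04·0.00637 = 0 + j352.6 Ω
Step 3 — Series combination: Z_total = R + L = 30.5 + j352.6 Ω = 353.9∠85.1° Ω.
Step 4 — Power factor: PF = cos(φ) = Re(Z)/|Z| = 30.5/353.9 = 0.08618.
Step 5 — Type: Im(Z) = 352.6 ⇒ lagging (phase φ = 85.1°).

PF = 0.08618 (lagging, φ = 85.1°)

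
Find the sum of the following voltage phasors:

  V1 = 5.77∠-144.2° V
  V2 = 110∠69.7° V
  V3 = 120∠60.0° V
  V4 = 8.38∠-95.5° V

Step 1 — Convert each phasor to rectangular form:
  V1 = 5.77·(cos(-144.2°) + j·sin(-144.2°)) = -4.68 - j3.375 V
  V2 = 110·(cos(69.7°) + j·sin(69.7°)) = 38.16 + j103.2 V
  V3 = 120·(cos(60.0°) + j·sin(60.0°)) = 60 + j103.9 V
  V4 = 8.38·(cos(-95.5°) + j·sin(-95.5°)) = -0.8032 - j8.341 V
Step 2 — Sum components: V_total = 92.68 + j195.4 V.
Step 3 — Convert to polar: |V_total| = 216.2 V, ∠V_total = 64.6°.

V_total = 216.2∠64.6° V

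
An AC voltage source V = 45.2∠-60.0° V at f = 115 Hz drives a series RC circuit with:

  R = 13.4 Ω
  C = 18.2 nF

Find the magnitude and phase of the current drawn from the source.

Step 1 — Angular frequency: ω = 2π·f = 2π·115 = 722.6 rad/s.
Step 2 — Component impedances:
  R: Z = R = 13.4 Ω
  C: Z = 1/(jωC) = -j/(ω·C) = 0 - j7.604e+04 Ω
Step 3 — Series combination: Z_total = R + C = 13.4 - j7.604e+04 Ω = 7.604e+04∠-90.0° Ω.
Step 4 — Source phasor: V = 45.2∠-60.0° V = 22.6 - j39.14 V.
Step 5 — Ohm's law: I = V / Z_total = (22.6 - j39.14) / (13.4 - j7.604e+04) = 0.0005148 + j0.0002971 A.
Step 6 — Convert to polar: |I| = 0.0005944 A, ∠I = 30.0°.

I = 0.0005944∠30.0° A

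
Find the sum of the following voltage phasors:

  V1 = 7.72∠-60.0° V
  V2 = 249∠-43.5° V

Step 1 — Convert each phasor to rectangular form:
  V1 = 7.72·(cos(-60.0°) + j·sin(-60.0°)) = 3.86 - j6.686 V
  V2 = 249·(cos(-43.5°) + j·sin(-43.5°)) = 180.6 - j171.4 V
Step 2 — Sum components: V_total = 184.5 - j178.1 V.
Step 3 — Convert to polar: |V_total| = 256.4 V, ∠V_total = -44.0°.

V_total = 256.4∠-44.0° V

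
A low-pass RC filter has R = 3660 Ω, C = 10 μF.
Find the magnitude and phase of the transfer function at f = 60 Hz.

Step 1 — Angular frequency: ω = 2π·60 = 377 rad/s.
Step 2 — Transfer function: H(jω) = 1/(1 + jωRC).
Step 3 — Denominator: 1 + jωRC = 1 + j·377·3660·1e-05 = 1 + j13.8.
Step 4 — H = 0.005225 - j0.0721.
Step 5 — Magnitude: |H| = 0.07229 (-22.8 dB); phase: φ = -85.9°.

|H| = 0.07229 (-22.8 dB), φ = -85.9°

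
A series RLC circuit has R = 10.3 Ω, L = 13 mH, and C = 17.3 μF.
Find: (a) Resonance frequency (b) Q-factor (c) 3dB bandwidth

Step 1 — Resonance condition Im(Z)=0 gives ω₀ = 1/√(LC).
Step 2 — ω₀ = 1/√(0.013·1.73e-05) = 2109 rad/s.
Step 3 — f₀ = ω₀/(2π) = 335.6 Hz.
Step 4 — Series Q: Q = ω₀L/R = 2109·0.013/10.3 = 2.661.
Step 5 — 3dB bandwidth: Δω = ω₀/Q = 792.3 rad/s; BW = Δω/(2π) = 126.1 Hz.

(a) f₀ = 335.6 Hz  (b) Q = 2.661  (c) BW = 126.1 Hz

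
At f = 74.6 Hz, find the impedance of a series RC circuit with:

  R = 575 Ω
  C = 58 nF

Step 1 — Angular frequency: ω = 2π·f = 2π·74.6 = 468.7 rad/s.
Step 2 — Component impedances:
  R: Z = R = 575 Ω
  C: Z = 1/(jωC) = -j/(ω·C) = 0 - j3.678e+04 Ω
Step 3 — Series combination: Z_total = R + C = 575 - j3.678e+04 Ω = 3.679e+04∠-89.1° Ω.

Z = 575 - j3.678e+04 Ω = 3.679e+04∠-89.1° Ω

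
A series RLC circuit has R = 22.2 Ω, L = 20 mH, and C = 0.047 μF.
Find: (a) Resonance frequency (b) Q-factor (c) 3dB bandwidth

Step 1 — Resonance condition Im(Z)=0 gives ω₀ = 1/√(LC).
Step 2 — ω₀ = 1/√(0.02·4.7e-08) = 3.262e+04 rad/s.
Step 3 — f₀ = ω₀/(2π) = 5191 Hz.
Step 4 — Series Q: Q = ω₀L/R = 3.262e+04·0.02/22.2 = 29.38.
Step 5 — 3dB bandwidth: Δω = ω₀/Q = 1110 rad/s; BW = Δω/(2π) = 176.7 Hz.

(a) f₀ = 5191 Hz  (b) Q = 29.38  (c) BW = 176.7 Hz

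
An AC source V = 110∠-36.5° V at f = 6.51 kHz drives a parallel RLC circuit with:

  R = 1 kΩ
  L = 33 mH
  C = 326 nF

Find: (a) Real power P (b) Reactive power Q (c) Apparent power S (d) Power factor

Step 1 — Angular frequency: ω = 2π·f = 2π·6510 = 4.09e+04 rad/s.
Step 2 — Component impedances:
  R: Z = R = 1000 Ω
  L: Z = jωL = j·4.09e+04·0.033 = 0 + j1350 Ω
  C: Z = 1/(jωC) = -j/(ω·C) = 0 - j74.99 Ω
Step 3 — Parallel combination: 1/Z_total = 1/R + 1/L + 1/C; Z_total = 6.266 - j78.91 Ω = 79.16∠-85.5° Ω.
Step 4 — Source phasor: V = 110∠-36.5° V = 88.42 - j65.43 V.
Step 5 — Current: I = V / Z = 0.9124 + j1.048 A = 1.39∠49.0° A.
Step 6 — Complex power: S = V·I* = 12.1 - j152.4 VA.
Step 7 — Real power: P = Re(S) = 12.1 W.
Step 8 — Reactive power: Q = Im(S) = -152.4 VAR.
Step 9 — Apparent power: |S| = 152.9 VA.
Step 10 — Power factor: PF = P/|S| = 0.07916 (leading).

(a) P = 12.1 W  (b) Q = -152.4 VAR  (c) S = 152.9 VA  (d) PF = 0.07916 (leading)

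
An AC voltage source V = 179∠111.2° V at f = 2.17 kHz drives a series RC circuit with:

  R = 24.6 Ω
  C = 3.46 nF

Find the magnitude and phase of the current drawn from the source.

Step 1 — Angular frequency: ω = 2π·f = 2π·2170 = 1.363e+04 rad/s.
Step 2 — Component impedances:
  R: Z = R = 24.6 Ω
  C: Z = 1/(jωC) = -j/(ω·C) = 0 - j2.12e+04 Ω
Step 3 — Series combination: Z_total = R + C = 24.6 - j2.12e+04 Ω = 2.12e+04∠-89.9° Ω.
Step 4 — Source phasor: V = 179∠111.2° V = -64.73 + j166.9 V.
Step 5 — Ohm's law: I = V / Z_total = (-64.73 + j166.9) / (24.6 - j2.12e+04) = -0.007876 - j0.003045 A.
Step 6 — Convert to polar: |I| = 0.008444 A, ∠I = -158.9°.

I = 0.008444∠-158.9° A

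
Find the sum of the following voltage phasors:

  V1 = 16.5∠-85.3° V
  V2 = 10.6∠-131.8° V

Step 1 — Convert each phasor to rectangular form:
  V1 = 16.5·(cos(-85.3°) + j·sin(-85.3°)) = 1.352 - j16.44 V
  V2 = 10.6·(cos(-131.8°) + j·sin(-131.8°)) = -7.065 - j7.902 V
Step 2 — Sum components: V_total = -5.713 - j24.35 V.
Step 3 — Convert to polar: |V_total| = 25.01 V, ∠V_total = -103.2°.

V_total = 25.01∠-103.2° V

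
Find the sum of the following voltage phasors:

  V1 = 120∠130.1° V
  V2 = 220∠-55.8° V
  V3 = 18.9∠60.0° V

Step 1 — Convert each phasor to rectangular form:
  V1 = 120·(cos(130.1°) + j·sin(130.1°)) = -77.29 + j91.79 V
  V2 = 220·(cos(-55.8°) + j·sin(-55.8°)) = 123.7 - j182 V
  V3 = 18.9·(cos(60.0°) + j·sin(60.0°)) = 9.45 + j16.37 V
Step 2 — Sum components: V_total = 55.81 - j73.8 V.
Step 3 — Convert to polar: |V_total| = 92.53 V, ∠V_total = -52.9°.

V_total = 92.53∠-52.9° V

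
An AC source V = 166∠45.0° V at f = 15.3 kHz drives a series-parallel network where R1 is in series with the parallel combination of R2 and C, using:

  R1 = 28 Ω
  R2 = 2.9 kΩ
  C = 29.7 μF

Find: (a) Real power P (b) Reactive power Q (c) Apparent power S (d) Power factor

Step 1 — Angular frequency: ω = 2π·f = 2π·1.53e+04 = 9.613e+04 rad/s.
Step 2 — Component impedances:
  R1: Z = R = 28 Ω
  R2: Z = R = 2900 Ω
  C: Z = 1/(jωC) = -j/(ω·C) = 0 - j0.3502 Ω
Step 3 — Parallel branch: R2 || C = 1/(1/R2 + 1/C) = 4.23e-05 - j0.3502 Ω.
Step 4 — Series with R1: Z_total = R1 + (R2 || C) = 28 - j0.3502 Ω = 28∠-0.7° Ω.
Step 5 — Source phasor: V = 166∠45.0° V = 117.4 + j117.4 V.
Step 6 — Current: I = V / Z = 4.139 + j4.244 A = 5.928∠45.7° A.
Step 7 — Complex power: S = V·I* = 984 - j12.31 VA.
Step 8 — Real power: P = Re(S) = 984 W.
Step 9 — Reactive power: Q = Im(S) = -12.31 VAR.
Step 10 — Apparent power: |S| = 984.1 VA.
Step 11 — Power factor: PF = P/|S| = 0.9999 (leading).

(a) P = 984 W  (b) Q = -12.31 VAR  (c) S = 984.1 VA  (d) PF = 0.9999 (leading)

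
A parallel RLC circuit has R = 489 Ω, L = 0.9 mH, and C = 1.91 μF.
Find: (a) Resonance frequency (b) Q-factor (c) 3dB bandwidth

Step 1 — Resonance: ω₀ = 1/√(LC) = 1/√(0.0009·1.91e-06) = 2.412e+04 rad/s.
Step 2 — f₀ = ω₀/(2π) = 3839 Hz.
Step 3 — Parallel Q: Q = R/(ω₀L) = 489/(2.412e+04·0.0009) = 22.53.
Step 4 — Bandwidth: Δω = ω₀/Q = 1071 rad/s; BW = Δω/(2π) = 170.4 Hz.

(a) f₀ = 3839 Hz  (b) Q = 22.53  (c) BW = 170.4 Hz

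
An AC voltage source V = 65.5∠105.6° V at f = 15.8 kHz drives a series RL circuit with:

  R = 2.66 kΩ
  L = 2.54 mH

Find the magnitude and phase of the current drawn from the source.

Step 1 — Angular frequency: ω = 2π·f = 2π·1.58e+04 = 9.927e+04 rad/s.
Step 2 — Component impedances:
  R: Z = R = 2660 Ω
  L: Z = jωL = j·9.927e+04·0.00254 = 0 + j252.2 Ω
Step 3 — Series combination: Z_total = R + L = 2660 + j252.2 Ω = 2672∠5.4° Ω.
Step 4 — Source phasor: V = 65.5∠105.6° V = -17.61 + j63.09 V.
Step 5 — Ohm's law: I = V / Z_total = (-17.61 + j63.09) / (2660 + j252.2) = -0.004335 + j0.02413 A.
Step 6 — Convert to polar: |I| = 0.02451 A, ∠I = 100.2°.

I = 0.02451∠100.2° A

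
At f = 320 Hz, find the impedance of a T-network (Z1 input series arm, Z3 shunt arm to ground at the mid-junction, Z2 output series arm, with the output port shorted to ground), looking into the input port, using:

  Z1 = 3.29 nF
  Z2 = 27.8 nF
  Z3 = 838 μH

Step 1 — Angular frequency: ω = 2π·f = 2π·320 = 2011 rad/s.
Step 2 — Component impedances:
  Z1: Z = 1/(jωC) = -j/(ω·C) = 0 - j1.512e+05 Ω
  Z2: Z = 1/(jωC) = -j/(ω·C) = 0 - j1.789e+04 Ω
  Z3: Z = jωL = j·2011·0.000838 = 0 + j1.685 Ω
Step 3 — With the output port shorted to ground, the output series arm Z2 runs from the junction to ground; the shunt arm Z3 also runs from the junction to ground. They appear in parallel: Z3 || Z2 = 0 + j1.685 Ω.
Step 4 — Series with input arm Z1: Z_in = Z1 + (Z3 || Z2) = 0 - j1.512e+05 Ω = 1.512e+05∠-90.0° Ω.

Z = 0 - j1.512e+05 Ω = 1.512e+05∠-90.0° Ω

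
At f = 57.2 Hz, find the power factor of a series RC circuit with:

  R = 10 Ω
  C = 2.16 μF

Step 1 — Angular frequency: ω = 2π·f = 2π·57.2 = 359.4 rad/s.
Step 2 — Component impedances:
  R: Z = R = 10 Ω
  C: Z = 1/(jωC) = -j/(ω·C) = 0 - j1288 Ω
Step 3 — Series combination: Z_total = R + C = 10 - j1288 Ω = 1288∠-89.6° Ω.
Step 4 — Power factor: PF = cos(φ) = Re(Z)/|Z| = 10/1288.2 = 0.007763.
Step 5 — Type: Im(Z) = -1288 ⇒ leading (phase φ = -89.6°).

PF = 0.007763 (leading, φ = -89.6°)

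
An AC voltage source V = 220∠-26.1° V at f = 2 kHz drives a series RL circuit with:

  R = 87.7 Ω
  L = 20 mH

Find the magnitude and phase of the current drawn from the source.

Step 1 — Angular frequency: ω = 2π·f = 2π·2000 = 1.257e+04 rad/s.
Step 2 — Component impedances:
  R: Z = R = 87.7 Ω
  L: Z = jωL = j·1.257e+04·0.02 = 0 + j251.3 Ω
Step 3 — Series combination: Z_total = R + L = 87.7 + j251.3 Ω = 266.2∠70.8° Ω.
Step 4 — Source phasor: V = 220∠-26.1° V = 197.6 - j96.79 V.
Step 5 — Ohm's law: I = V / Z_total = (197.6 - j96.79) / (87.7 + j251.3) = -0.09877 - j0.8206 A.
Step 6 — Convert to polar: |I| = 0.8265 A, ∠I = -96.9°.

I = 0.8265∠-96.9° A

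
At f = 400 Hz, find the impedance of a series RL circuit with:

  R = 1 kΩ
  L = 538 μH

Step 1 — Angular frequency: ω = 2π·f = 2π·400 = 2513 rad/s.
Step 2 — Component impedances:
  R: Z = R = 1000 Ω
  L: Z = jωL = j·2513·0.000538 = 0 + j1.352 Ω
Step 3 — Series combination: Z_total = R + L = 1000 + j1.352 Ω = 1000∠0.1° Ω.

Z = 1000 + j1.352 Ω = 1000∠0.1° Ω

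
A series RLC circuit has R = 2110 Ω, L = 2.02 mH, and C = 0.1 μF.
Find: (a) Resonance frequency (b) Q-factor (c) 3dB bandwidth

Step 1 — Resonance condition Im(Z)=0 gives ω₀ = 1/√(LC).
Step 2 — ω₀ = 1/√(0.00202·1e-07) = 7.036e+04 rad/s.
Step 3 — f₀ = ω₀/(2π) = 1.12e+04 Hz.
Step 4 — Series Q: Q = ω₀L/R = 7.036e+04·0.00202/2110 = 0.06736.
Step 5 — 3dB bandwidth: Δω = ω₀/Q = 1.045e+06 rad/s; BW = Δω/(2π) = 1.662e+05 Hz.

(a) f₀ = 1.12e+04 Hz  (b) Q = 0.06736  (c) BW = 1.662e+05 Hz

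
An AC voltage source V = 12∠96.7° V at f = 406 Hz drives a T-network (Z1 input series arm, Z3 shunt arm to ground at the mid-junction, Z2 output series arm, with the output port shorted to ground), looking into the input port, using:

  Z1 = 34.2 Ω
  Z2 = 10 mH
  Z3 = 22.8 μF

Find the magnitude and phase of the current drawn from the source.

Step 1 — Angular frequency: ω = 2π·f = 2π·406 = 2551 rad/s.
Step 2 — Component impedances:
  Z1: Z = R = 34.2 Ω
  Z2: Z = jωL = j·2551·0.01 = 0 + j25.51 Ω
  Z3: Z = 1/(jωC) = -j/(ω·C) = 0 - j17.19 Ω
Step 3 — With the output port shorted to ground, the output series arm Z2 runs from the junction to ground; the shunt arm Z3 also runs from the junction to ground. They appear in parallel: Z3 || Z2 = 0 - j52.74 Ω.
Step 4 — Series with input arm Z1: Z_in = Z1 + (Z3 || Z2) = 34.2 - j52.74 Ω = 62.86∠-57.0° Ω.
Step 5 — Source phasor: V = 12∠96.7° V = -1.4 + j11.92 V.
Step 6 — Ohm's law: I = V / Z_total = (-1.4 + j11.92) / (34.2 - j52.74) = -0.1712 + j0.08448 A.
Step 7 — Convert to polar: |I| = 0.1909 A, ∠I = 153.7°.

I = 0.1909∠153.7° A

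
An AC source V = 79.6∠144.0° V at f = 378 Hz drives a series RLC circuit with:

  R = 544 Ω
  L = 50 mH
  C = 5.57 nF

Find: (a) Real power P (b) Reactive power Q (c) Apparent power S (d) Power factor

Step 1 — Angular frequency: ω = 2π·f = 2π·378 = 2375 rad/s.
Step 2 — Component impedances:
  R: Z = R = 544 Ω
  L: Z = jωL = j·2375·0.05 = 0 + j118.8 Ω
  C: Z = 1/(jωC) = -j/(ω·C) = 0 - j7.559e+04 Ω
Step 3 — Series combination: Z_total = R + L + C = 544 - j7.547e+04 Ω = 7.547e+04∠-89.6° Ω.
Step 4 — Source phasor: V = 79.6∠144.0° V = -64.4 + j46.79 V.
Step 5 — Current: I = V / Z = -0.000626 - j0.0008487 A = 0.001055∠-126.4° A.
Step 6 — Complex power: S = V·I* = 0.0006051 - j0.08395 VA.
Step 7 — Real power: P = Re(S) = 0.0006051 W.
Step 8 — Reactive power: Q = Im(S) = -0.08395 VAR.
Step 9 — Apparent power: |S| = 0.08395 VA.
Step 10 — Power factor: PF = P/|S| = 0.007208 (leading).

(a) P = 0.0006051 W  (b) Q = -0.08395 VAR  (c) S = 0.08395 VA  (d) PF = 0.007208 (leading)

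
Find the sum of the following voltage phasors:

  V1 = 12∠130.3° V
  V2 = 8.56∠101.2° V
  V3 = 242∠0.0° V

Step 1 — Convert each phasor to rectangular form:
  V1 = 12·(cos(130.3°) + j·sin(130.3°)) = -7.761 + j9.152 V
  V2 = 8.56·(cos(101.2°) + j·sin(101.2°)) = -1.663 + j8.397 V
  V3 = 242·(cos(0.0°) + j·sin(0.0°)) = 242 V
Step 2 — Sum components: V_total = 232.6 + j17.55 V.
Step 3 — Convert to polar: |V_total| = 233.2 V, ∠V_total = 4.3°.

V_total = 233.2∠4.3° V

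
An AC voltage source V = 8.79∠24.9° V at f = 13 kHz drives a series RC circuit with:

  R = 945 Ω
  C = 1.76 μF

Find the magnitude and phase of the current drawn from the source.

Step 1 — Angular frequency: ω = 2π·f = 2π·1.3e+04 = 8.168e+04 rad/s.
Step 2 — Component impedances:
  R: Z = R = 945 Ω
  C: Z = 1/(jωC) = -j/(ω·C) = 0 - j6.956 Ω
Step 3 — Series combination: Z_total = R + C = 945 - j6.956 Ω = 945∠-0.4° Ω.
Step 4 — Source phasor: V = 8.79∠24.9° V = 7.973 + j3.701 V.
Step 5 — Ohm's law: I = V / Z_total = (7.973 + j3.701) / (945 - j6.956) = 0.008408 + j0.003978 A.
Step 6 — Convert to polar: |I| = 0.009301 A, ∠I = 25.3°.

I = 0.009301∠25.3° A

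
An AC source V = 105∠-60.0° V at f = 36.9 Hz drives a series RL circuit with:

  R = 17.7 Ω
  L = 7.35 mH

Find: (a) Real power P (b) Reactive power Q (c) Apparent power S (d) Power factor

Step 1 — Angular frequency: ω = 2π·f = 2π·36.9 = 231.8 rad/s.
Step 2 — Component impedances:
  R: Z = R = 17.7 Ω
  L: Z = jωL = j·231.8·0.00735 = 0 + j1.704 Ω
Step 3 — Series combination: Z_total = R + L = 17.7 + j1.704 Ω = 17.78∠5.5° Ω.
Step 4 — Source phasor: V = 105∠-60.0° V = 52.5 - j90.93 V.
Step 5 — Current: I = V / Z = 2.449 - j5.373 A = 5.905∠-65.5° A.
Step 6 — Complex power: S = V·I* = 617.2 + j59.42 VA.
Step 7 — Real power: P = Re(S) = 617.2 W.
Step 8 — Reactive power: Q = Im(S) = 59.42 VAR.
Step 9 — Apparent power: |S| = 620 VA.
Step 10 — Power factor: PF = P/|S| = 0.9954 (lagging).

(a) P = 617.2 W  (b) Q = 59.42 VAR  (c) S = 620 VA  (d) PF = 0.9954 (lagging)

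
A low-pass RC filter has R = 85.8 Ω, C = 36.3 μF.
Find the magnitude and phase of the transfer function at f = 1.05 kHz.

Step 1 — Angular frequency: ω = 2π·1050 = 6597 rad/s.
Step 2 — Transfer function: H(jω) = 1/(1 + jωRC).
Step 3 — Denominator: 1 + jωRC = 1 + j·6597·85.8·3.63e-05 = 1 + j20.55.
Step 4 — H = 0.002363 - j0.04855.
Step 5 — Magnitude: |H| = 0.04861 (-26.3 dB); phase: φ = -87.2°.

|H| = 0.04861 (-26.3 dB), φ = -87.2°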